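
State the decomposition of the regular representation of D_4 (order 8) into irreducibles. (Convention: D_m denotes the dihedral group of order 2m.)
Each irreducible V_i of dimension d_i appears with multiplicity d_i, i.e. rho_reg = (direct sum over all irreducibles V_i) d_i V_i. The irreducible dimensions for D_4 are 1, 1, 1, 1, 2: 4 irreducibles of dimension 1, each with multiplicity 1; 1 irreducible of dimension 2, with multiplicity 2. Total dimension 4*1*1 + 1*2*2 = 8 = |G|.

Why: General theorem: in the regular representation of a finite group G, each irreducible appears with multiplicity equal to its dimension. Check: dim(rho_reg) = sum d_i^2 = 1 + 1 + 1 + 1 + 4 = 8 = |G|.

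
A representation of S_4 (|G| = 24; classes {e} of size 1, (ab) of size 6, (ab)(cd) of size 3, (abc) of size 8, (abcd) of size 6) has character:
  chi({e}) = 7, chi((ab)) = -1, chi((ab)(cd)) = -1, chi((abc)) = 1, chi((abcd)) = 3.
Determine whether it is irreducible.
Not irreducible (reducible): <chi, chi> = 5 > 1.

Reasoning: <chi, chi> = (1/|G|) sum_C |C| * |chi(C)|^2 = (1/24)[1*|7|^2 + 6*|-1|^2 + 3*|-1|^2 + 8*|1|^2 + 6*|3|^2]
  = (1/24)[(49) + (6) + (3) + (8) + (54)] = 120/24 = 5.
A character is irreducible iff <chi, chi> = 1, so this representation is reducible.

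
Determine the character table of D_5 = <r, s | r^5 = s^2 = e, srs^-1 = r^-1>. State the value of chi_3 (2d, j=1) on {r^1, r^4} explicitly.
Conjugacy classes: {e} of size 1, {r^1, r^4} of size 2, {r^2, r^3} of size 2, {s, sr, ..., sr^4} of size 5.
Character table:
  irrep \ class              {e} (size 1)  {r^1, r^4} (size 2)  {r^2, r^3} (size 2)  {s, sr, ..., sr^4} (size 5)
  chi_1 (triv)               1             1                    1                    1                          
  chi_2 (sign: r->1, s->-1)  1             1                    1                    -1                         
  chi_3 (2d, j=1)            2             -1/2 + sqrt(5)/2     -sqrt(5)/2 - 1/2     0                          
  chi_4 (2d, j=2)            2             -sqrt(5)/2 - 1/2     -1/2 + sqrt(5)/2     0                          

Spot check: chi_3 (2d, j=1) on {r^1, r^4} = -1/2 + sqrt(5)/2.

D_5 has order 2*5 = 10 with 4 conjugacy classes, hence 4 irreducibles. Sum of squared dims 1 + 1 + 4 + 4 = 10 = |G|. Linear characters come from the abelianisation; the 2-dimensional irreps have character r^k -> 2*cos(2*pi*j*k/5), reflections -> 0.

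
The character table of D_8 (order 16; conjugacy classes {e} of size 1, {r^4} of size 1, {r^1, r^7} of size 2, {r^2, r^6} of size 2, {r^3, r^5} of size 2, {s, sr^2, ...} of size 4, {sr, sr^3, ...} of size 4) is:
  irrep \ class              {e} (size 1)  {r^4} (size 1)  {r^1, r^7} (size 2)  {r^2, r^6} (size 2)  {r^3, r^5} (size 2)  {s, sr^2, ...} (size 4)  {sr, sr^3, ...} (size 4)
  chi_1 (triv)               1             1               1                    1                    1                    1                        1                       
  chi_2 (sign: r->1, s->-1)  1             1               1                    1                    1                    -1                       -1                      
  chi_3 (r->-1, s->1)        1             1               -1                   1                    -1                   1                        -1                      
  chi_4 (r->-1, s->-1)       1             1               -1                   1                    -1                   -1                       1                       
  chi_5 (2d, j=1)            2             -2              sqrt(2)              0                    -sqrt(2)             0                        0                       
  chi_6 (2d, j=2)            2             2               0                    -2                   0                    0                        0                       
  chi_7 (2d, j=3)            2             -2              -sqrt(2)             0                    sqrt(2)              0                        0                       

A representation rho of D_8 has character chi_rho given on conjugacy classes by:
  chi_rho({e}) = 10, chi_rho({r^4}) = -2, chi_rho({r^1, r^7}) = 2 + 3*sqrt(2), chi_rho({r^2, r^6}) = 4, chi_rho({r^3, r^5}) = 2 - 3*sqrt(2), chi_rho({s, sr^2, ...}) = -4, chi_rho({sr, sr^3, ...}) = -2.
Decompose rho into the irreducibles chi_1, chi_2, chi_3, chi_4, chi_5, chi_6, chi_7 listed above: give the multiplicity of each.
Multiplicities: chi_1: 0, chi_2: 3, chi_3: 0, chi_4: 1, chi_5: 3, chi_6: 0, chi_7: 0.

Why: Use <chi_rho, chi> = (1/|G|) sum_C |C| * chi_rho(C) * conj(chi(C)) with |G| = 16 for each irreducible chi in the table:
  <chi_rho, chi_1> = (1/16)[1*(10)*conj(1) + 1*(-2)*conj(1) + 2*(2 + 3*sqrt(2))*conj(1) + 2*(4)*conj(1) + 2*(2 - 3*sqrt(2))*conj(1) + 4*(-4)*conj(1) + 4*(-2)*conj(1)]
      = (1/16)[(10) + (-2) + (4 + 6*sqrt(2)) + (8) + (4 - 6*sqrt(2)) + (-16) + (-8)] = 0/16 = 0
  <chi_rho, chi_2> = (1/16)[1*(10)*conj(1) + 1*(-2)*conj(1) + 2*(2 + 3*sqrt(2))*conj(1) + 2*(4)*conj(1) + 2*(2 - 3*sqrt(2))*conj(1) + 4*(-4)*conj(-1) + 4*(-2)*conj(-1)]
      = (1/16)[(10) + (-2) + (4 + 6*sqrt(2)) + (8) + (4 - 6*sqrt(2)) + (16) + (8)] = 48/16 = 3
  <chi_rho, chi_3> = (1/16)[1*(10)*conj(1) + 1*(-2)*conj(1) + 2*(2 + 3*sqrt(2))*conj(-1) + 2*(4)*conj(1) + 2*(2 - 3*sqrt(2))*conj(-1) + 4*(-4)*conj(1) + 4*(-2)*conj(-1)]
      = (1/16)[(10) + (-2) + (-6*sqrt(2) - 4) + (8) + (-4 + 6*sqrt(2)) + (-16) + (8)] = 0/16 = 0
  <chi_rho, chi_4> = (1/16)[1*(10)*conj(1) + 1*(-2)*conj(1) + 2*(2 + 3*sqrt(2))*conj(-1) + 2*(4)*conj(1) + 2*(2 - 3*sqrt(2))*conj(-1) + 4*(-4)*conj(-1) + 4*(-2)*conj(1)]
      = (1/16)[(10) + (-2) + (-6*sqrt(2) - 4) + (8) + (-4 + 6*sqrt(2)) + (16) + (-8)] = 16/16 = 1
  <chi_rho, chi_5> = (1/16)[1*(10)*conj(2) + 1*(-2)*conj(-2) + 2*(2 + 3*sqrt(2))*conj(sqrt(2)) + 2*(4)*conj(0) + 2*(2 - 3*sqrt(2))*conj(-sqrt(2)) + 4*(-4)*conj(0) + 4*(-2)*conj(0)]
      = (1/16)[(20) + (4) + (4*sqrt(2) + 12) + (0) + (12 - 4*sqrt(2)) + (0) + (0)] = 48/16 = 3
  <chi_rho, chi_6> = (1/16)[1*(10)*conj(2) + 1*(-2)*conj(2) + 2*(2 + 3*sqrt(2))*conj(0) + 2*(4)*conj(-2) + 2*(2 - 3*sqrt(2))*conj(0) + 4*(-4)*conj(0) + 4*(-2)*conj(0)]
      = (1/16)[(20) + (-4) + (0) + (-16) + (0) + (0) + (0)] = 0/16 = 0
  <chi_rho, chi_7> = (1/16)[1*(10)*conj(2) + 1*(-2)*conj(-2) + 2*(2 + 3*sqrt(2))*conj(-sqrt(2)) + 2*(4)*conj(0) + 2*(2 - 3*sqrt(2))*conj(sqrt(2)) + 4*(-4)*conj(0) + 4*(-2)*conj(0)]
      = (1/16)[(20) + (4) + (-12 - 4*sqrt(2)) + (0) + (-12 + 4*sqrt(2)) + (0) + (0)] = 0/16 = 0
Dimension check: dim(rho) = sum (mult * dim) = 0*1 + 3*1 + 0*1 + 1*1 + 3*2 + 0*2 + 0*2 = 10 = chi_rho(e) = 10.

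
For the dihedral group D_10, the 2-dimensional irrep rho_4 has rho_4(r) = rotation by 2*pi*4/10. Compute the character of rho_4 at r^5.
chi_{rho_4}(r^5) = 2*cos(2*pi*4*5/10) = 2

Why: rho_4(r^5) is rotation by angle 2*pi*4*5/10, whose trace is 2*cos(2*pi*4*5/10) = 2.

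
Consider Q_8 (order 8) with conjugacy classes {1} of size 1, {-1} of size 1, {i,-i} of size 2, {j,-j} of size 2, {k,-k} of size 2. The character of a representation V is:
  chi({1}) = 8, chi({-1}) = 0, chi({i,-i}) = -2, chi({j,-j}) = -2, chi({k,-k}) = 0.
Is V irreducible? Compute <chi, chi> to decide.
Not irreducible (reducible): <chi, chi> = 10 > 1.

Justification: <chi, chi> = (1/|G|) sum_C |C| * |chi(C)|^2 = (1/8)[1*|8|^2 + 1*|0|^2 + 2*|-2|^2 + 2*|-2|^2 + 2*|0|^2]
  = (1/8)[(64) + (0) + (8) + (8) + (0)] = 80/8 = 10.
A character is irreducible iff <chi, chi> = 1, so this representation is reducible.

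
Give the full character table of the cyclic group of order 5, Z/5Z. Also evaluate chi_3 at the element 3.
Character table of Z/5Z (irreps indexed chi_0,...,chi_4 with chi_k(m) = zeta_5^(k*m), zeta_5 = exp(2*pi*i/5)):
  irrep \ class  {0} (size 1)  {1} (size 1)    {2} (size 1)    {3} (size 1)    {4} (size 1)  
  chi_0          1             1               1               1               1             
  chi_1          1             exp(2*I*pi/5)   exp(4*I*pi/5)   exp(-4*I*pi/5)  exp(-2*I*pi/5)
  chi_2          1             exp(4*I*pi/5)   exp(-2*I*pi/5)  exp(2*I*pi/5)   exp(-4*I*pi/5)
  chi_3          1             exp(-4*I*pi/5)  exp(2*I*pi/5)   exp(-2*I*pi/5)  exp(4*I*pi/5) 
  chi_4          1             exp(-2*I*pi/5)  exp(-4*I*pi/5)  exp(4*I*pi/5)   exp(2*I*pi/5) 

Spot check: chi_3(3) = zeta_5^(3*3) = zeta_5^9 = exp(-2*I*pi/5).

Solution. Z/5Z is abelian, so all 5 irreducible complex representations are 1-dimensional. They are given by chi_k(m) = zeta_5^(k*m) for k = 0,...,4. Row orthogonality: sum_m chi_k(m) conj(chi_l(m)) = 5 * [k = l].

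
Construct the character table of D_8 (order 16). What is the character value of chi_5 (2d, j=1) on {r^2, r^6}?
Conjugacy classes: {e} of size 1, {r^4} of size 1, {r^1, r^7} of size 2, {r^2, r^6} of size 2, {r^3, r^5} of size 2, {s, sr^2, ...} of size 4, {sr, sr^3, ...} of size 4.
Character table:
  irrep \ class              {e} (size 1)  {r^4} (size 1)  {r^1, r^7} (size 2)  {r^2, r^6} (size 2)  {r^3, r^5} (size 2)  {s, sr^2, ...} (size 4)  {sr, sr^3, ...} (size 4)
  chi_1 (triv)               1             1               1                    1                    1                    1                        1                       
  chi_2 (sign: r->1, s->-1)  1             1               1                    1                    1                    -1                       -1                      
  chi_3 (r->-1, s->1)        1             1               -1                   1                    -1                   1                        -1                      
  chi_4 (r->-1, s->-1)       1             1               -1                   1                    -1                   -1                       1                       
  chi_5 (2d, j=1)            2             -2              sqrt(2)              0                    -sqrt(2)             0                        0                       
  chi_6 (2d, j=2)            2             2               0                    -2                   0                    0                        0                       
  chi_7 (2d, j=3)            2             -2              -sqrt(2)             0                    sqrt(2)              0                        0                       

Spot check: chi_5 (2d, j=1) on {r^2, r^6} = 0.

Explanation: D_8 has order 2*8 = 16 with 7 conjugacy classes, hence 7 irreducibles. Sum of squared dims 1 + 1 + 1 + 1 + 4 + 4 + 4 = 16 = |G|. Linear characters come from the abelianisation; the 2-dimensional irreps have character r^k -> 2*cos(2*pi*j*k/8), reflections -> 0.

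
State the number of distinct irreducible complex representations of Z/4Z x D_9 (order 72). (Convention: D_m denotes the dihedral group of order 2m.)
24

Reasoning: The number of irreducible complex representations of a finite group equals its number of conjugacy classes. For a direct product, #classes(G x H) = #classes(G) * #classes(H). Z/4Z has 4 classes (abelian), D_9 has 6 classes, so 4 * 6 = 24, so Z/4Z x D_9 (order 72) has exactly 24 irreducible complex representations.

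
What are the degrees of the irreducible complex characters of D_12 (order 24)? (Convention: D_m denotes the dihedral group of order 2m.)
Dimensions: 1, 1, 1, 1, 2, 2, 2, 2, 2

Working: There are 9 irreducibles (= number of conjugacy classes). Their dimensions d_i satisfy sum d_i^2 = |G| = 24: 1 + 1 + 1 + 1 + 4 + 4 + 4 + 4 + 4 = 24.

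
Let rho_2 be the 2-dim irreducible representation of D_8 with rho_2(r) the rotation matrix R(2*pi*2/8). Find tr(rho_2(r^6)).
chi_{rho_2}(r^6) = 2*cos(2*pi*2*6/8) = -2

Why: rho_2(r^6) is rotation by angle 2*pi*2*6/8, whose trace is 2*cos(2*pi*2*6/8) = -2.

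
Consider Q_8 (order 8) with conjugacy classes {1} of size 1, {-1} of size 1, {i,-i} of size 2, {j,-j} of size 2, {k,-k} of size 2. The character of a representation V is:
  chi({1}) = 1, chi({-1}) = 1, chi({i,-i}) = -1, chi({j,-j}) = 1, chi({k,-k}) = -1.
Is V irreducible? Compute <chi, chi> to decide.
Irreducible: <chi, chi> = 1.

Details: <chi, chi> = (1/|G|) sum_C |C| * |chi(C)|^2 = (1/8)[1*|1|^2 + 1*|1|^2 + 2*|-1|^2 + 2*|1|^2 + 2*|-1|^2]
  = (1/8)[(1) + (1) + (2) + (2) + (2)] = 8/8 = 1.
A character is irreducible iff <chi, chi> = 1, so this representation is irreducible.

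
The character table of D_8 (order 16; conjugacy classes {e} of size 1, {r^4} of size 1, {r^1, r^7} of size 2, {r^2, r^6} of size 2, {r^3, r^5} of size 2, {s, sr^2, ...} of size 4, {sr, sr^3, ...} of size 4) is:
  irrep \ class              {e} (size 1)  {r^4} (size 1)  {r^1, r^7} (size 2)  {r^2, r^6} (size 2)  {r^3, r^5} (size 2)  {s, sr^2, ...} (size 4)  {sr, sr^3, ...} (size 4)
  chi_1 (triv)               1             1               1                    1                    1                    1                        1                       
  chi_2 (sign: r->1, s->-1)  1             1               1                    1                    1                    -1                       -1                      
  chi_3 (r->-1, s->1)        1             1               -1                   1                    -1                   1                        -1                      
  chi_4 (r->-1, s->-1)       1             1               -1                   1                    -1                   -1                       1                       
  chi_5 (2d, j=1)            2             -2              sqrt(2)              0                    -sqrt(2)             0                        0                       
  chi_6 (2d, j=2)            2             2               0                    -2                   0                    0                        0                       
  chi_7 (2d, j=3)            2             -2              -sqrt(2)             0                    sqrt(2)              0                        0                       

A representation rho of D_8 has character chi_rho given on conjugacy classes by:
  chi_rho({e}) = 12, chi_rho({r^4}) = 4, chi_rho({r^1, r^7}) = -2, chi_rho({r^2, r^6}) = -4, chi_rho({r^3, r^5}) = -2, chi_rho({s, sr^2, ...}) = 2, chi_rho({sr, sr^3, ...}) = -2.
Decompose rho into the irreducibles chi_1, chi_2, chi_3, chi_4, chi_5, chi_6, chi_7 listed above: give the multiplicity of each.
Multiplicities: chi_1: 0, chi_2: 0, chi_3: 2, chi_4: 0, chi_5: 1, chi_6: 3, chi_7: 1.

Explanation: Use <chi_rho, chi> = (1/|G|) sum_C |C| * chi_rho(C) * conj(chi(C)) with |G| = 16 for each irreducible chi in the table:
  <chi_rho, chi_1> = (1/16)[1*(12)*conj(1) + 1*(4)*conj(1) + 2*(-2)*conj(1) + 2*(-4)*conj(1) + 2*(-2)*conj(1) + 4*(2)*conj(1) + 4*(-2)*conj(1)]
      = (1/16)[(12) + (4) + (-4) + (-8) + (-4) + (8) + (-8)] = 0/16 = 0
  <chi_rho, chi_2> = (1/16)[1*(12)*conj(1) + 1*(4)*conj(1) + 2*(-2)*conj(1) + 2*(-4)*conj(1) + 2*(-2)*conj(1) + 4*(2)*conj(-1) + 4*(-2)*conj(-1)]
      = (1/16)[(12) + (4) + (-4) + (-8) + (-4) + (-8) + (8)] = 0/16 = 0
  <chi_rho, chi_3> = (1/16)[1*(12)*conj(1) + 1*(4)*conj(1) + 2*(-2)*conj(-1) + 2*(-4)*conj(1) + 2*(-2)*conj(-1) + 4*(2)*conj(1) + 4*(-2)*conj(-1)]
      = (1/16)[(12) + (4) + (4) + (-8) + (4) + (8) + (8)] = 32/16 = 2
  <chi_rho, chi_4> = (1/16)[1*(12)*conj(1) + 1*(4)*conj(1) + 2*(-2)*conj(-1) + 2*(-4)*conj(1) + 2*(-2)*conj(-1) + 4*(2)*conj(-1) + 4*(-2)*conj(1)]
      = (1/16)[(12) + (4) + (4) + (-8) + (4) + (-8) + (-8)] = 0/16 = 0
  <chi_rho, chi_5> = (1/16)[1*(12)*conj(2) + 1*(4)*conj(-2) + 2*(-2)*conj(sqrt(2)) + 2*(-4)*conj(0) + 2*(-2)*conj(-sqrt(2)) + 4*(2)*conj(0) + 4*(-2)*conj(0)]
      = (1/16)[(24) + (-8) + (-4*sqrt(2)) + (0) + (4*sqrt(2)) + (0) + (0)] = 16/16 = 1
  <chi_rho, chi_6> = (1/16)[1*(12)*conj(2) + 1*(4)*conj(2) + 2*(-2)*conj(0) + 2*(-4)*conj(-2) + 2*(-2)*conj(0) + 4*(2)*conj(0) + 4*(-2)*conj(0)]
      = (1/16)[(24) + (8) + (0) + (16) + (0) + (0) + (0)] = 48/16 = 3
  <chi_rho, chi_7> = (1/16)[1*(12)*conj(2) + 1*(4)*conj(-2) + 2*(-2)*conj(-sqrt(2)) + 2*(-4)*conj(0) + 2*(-2)*conj(sqrt(2)) + 4*(2)*conj(0) + 4*(-2)*conj(0)]
      = (1/16)[(24) + (-8) + (4*sqrt(2)) + (0) + (-4*sqrt(2)) + (0) + (0)] = 16/16 = 1
Dimension check: dim(rho) = sum (mult * dim) = 0*1 + 0*1 + 2*1 + 0*1 + 1*2 + 3*2 + 1*2 = 12 = chi_rho(e) = 12.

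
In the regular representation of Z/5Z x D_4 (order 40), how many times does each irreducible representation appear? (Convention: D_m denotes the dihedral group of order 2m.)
Each irreducible V_i of dimension d_i appears with multiplicity d_i, i.e. rho_reg = (direct sum over all irreducibles V_i) d_i V_i. The irreducible dimensions for Z/5Z x D_4 are 1, 1, 1, 1, 1, 1, 1, 1, 1, 1, 1, 1, 1, 1, 1, 1, 1, 1, 1, 1, 2, 2, 2, 2, 2: 20 irreducibles of dimension 1, each with multiplicity 1; 5 irreducibles of dimension 2, each with multiplicity 2. Total dimension 20*1*1 + 5*2*2 = 40 = |G|.

Justification: General theorem: in the regular representation of a finite group G, each irreducible appears with multiplicity equal to its dimension. Check: dim(rho_reg) = sum d_i^2 = 1 + 1 + 1 + 1 + 1 + 1 + 1 + 1 + 1 + 1 + 1 + 1 + 1 + 1 + 1 + 1 + 1 + 1 + 1 + 1 + 4 + 4 + 4 + 4 + 4 = 40 = |G|.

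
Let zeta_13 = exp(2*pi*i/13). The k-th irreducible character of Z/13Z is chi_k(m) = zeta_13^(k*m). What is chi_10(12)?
chi_10(12) = zeta_13^120 = exp(6*I*pi/13)

Derivation: chi_10(12) = zeta_13^(10*12) = zeta_13^120. Since zeta_13^13 = 1, this equals zeta_13^3 = exp(2*pi*i*3/13) = exp(6*I*pi/13).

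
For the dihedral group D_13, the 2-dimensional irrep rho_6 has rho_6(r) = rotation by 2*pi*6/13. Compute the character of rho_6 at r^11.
chi_{rho_6}(r^11) = 2*cos(2*pi*6*11/13) = 2*cos(132*pi/13)

Details: rho_6(r^11) is rotation by angle 2*pi*6*11/13, whose trace is 2*cos(2*pi*6*11/13) = 2*cos(132*pi/13).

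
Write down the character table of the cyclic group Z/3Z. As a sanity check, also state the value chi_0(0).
Character table of Z/3Z (irreps indexed chi_0,...,chi_2 with chi_k(m) = zeta_3^(k*m), zeta_3 = exp(2*pi*i/3)):
  irrep \ class  {0} (size 1)  {1} (size 1)    {2} (size 1)  
  chi_0          1             1               1             
  chi_1          1             exp(2*I*pi/3)   exp(-2*I*pi/3)
  chi_2          1             exp(-2*I*pi/3)  exp(2*I*pi/3) 

Spot check: chi_0(0) = zeta_3^(0*0) = zeta_3^0 = 1.

Derivation: Z/3Z is abelian, so all 3 irreducible complex representations are 1-dimensional. They are given by chi_k(m) = zeta_3^(k*m) for k = 0,...,2. Row orthogonality: sum_m chi_k(m) conj(chi_l(m)) = 3 * [k = l].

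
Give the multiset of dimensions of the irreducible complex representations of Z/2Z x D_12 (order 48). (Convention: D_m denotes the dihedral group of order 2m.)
Dimensions: 1, 1, 1, 1, 1, 1, 1, 1, 2, 2, 2, 2, 2, 2, 2, 2, 2, 2

Derivation: There are 18 irreducibles (= number of conjugacy classes). Their dimensions d_i satisfy sum d_i^2 = |G| = 48: 1 + 1 + 1 + 1 + 1 + 1 + 1 + 1 + 4 + 4 + 4 + 4 + 4 + 4 + 4 + 4 + 4 + 4 = 48. (For the product with Z/2Z: each of the 2 1-dim characters of Z/2Z tensors with each irrep of D_12, giving 2 copies of each D_12-dimension.)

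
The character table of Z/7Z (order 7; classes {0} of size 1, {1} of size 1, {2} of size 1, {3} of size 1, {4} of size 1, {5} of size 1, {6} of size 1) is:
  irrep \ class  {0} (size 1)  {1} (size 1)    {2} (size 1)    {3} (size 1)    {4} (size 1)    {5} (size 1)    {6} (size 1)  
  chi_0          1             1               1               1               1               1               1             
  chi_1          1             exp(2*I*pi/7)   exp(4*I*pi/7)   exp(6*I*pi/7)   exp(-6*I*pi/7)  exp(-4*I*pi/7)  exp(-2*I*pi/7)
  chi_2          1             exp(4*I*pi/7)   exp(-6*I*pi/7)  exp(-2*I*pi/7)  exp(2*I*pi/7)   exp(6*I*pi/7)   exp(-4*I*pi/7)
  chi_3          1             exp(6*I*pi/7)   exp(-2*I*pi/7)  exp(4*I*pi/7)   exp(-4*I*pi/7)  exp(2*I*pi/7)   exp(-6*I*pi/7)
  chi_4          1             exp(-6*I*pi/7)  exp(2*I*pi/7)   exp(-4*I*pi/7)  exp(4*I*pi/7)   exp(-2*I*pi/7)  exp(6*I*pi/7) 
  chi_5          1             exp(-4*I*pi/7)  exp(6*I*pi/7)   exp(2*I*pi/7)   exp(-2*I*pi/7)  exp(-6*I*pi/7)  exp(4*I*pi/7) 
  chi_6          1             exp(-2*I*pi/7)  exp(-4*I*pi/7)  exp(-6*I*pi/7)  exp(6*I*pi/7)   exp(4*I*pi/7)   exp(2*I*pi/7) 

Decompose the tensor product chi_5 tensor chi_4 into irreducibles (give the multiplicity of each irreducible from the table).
chi_5 tensor chi_4 = chi_2 (all other irreducibles have multiplicity 0).

Why: The character of a tensor product is the pointwise product (chi_5 * chi_4)(C) = chi_5(C) * chi_4(C):
  {0}: (1)*(1), {1}: (exp(-4*I*pi/7))*(exp(-6*I*pi/7)), {2}: (exp(6*I*pi/7))*(exp(2*I*pi/7)), {3}: (exp(2*I*pi/7))*(exp(-4*I*pi/7)), {4}: (exp(-2*I*pi/7))*(exp(4*I*pi/7)), {5}: (exp(-6*I*pi/7))*(exp(-2*I*pi/7)), {6}: (exp(4*I*pi/7))*(exp(6*I*pi/7))
so (chi_5 * chi_4) takes values
  {0} -> 1, {1} -> exp(4*I*pi/7), {2} -> exp(-6*I*pi/7), {3} -> exp(-2*I*pi/7), {4} -> exp(2*I*pi/7), {5} -> exp(6*I*pi/7), {6} -> exp(-4*I*pi/7).
Now take the inner product of this character with each irreducible chi from the table, <chi_5*chi_4, chi> = (1/7) sum_C |C| (chi_5*chi_4)(C) conj(chi(C)):
  <chi_5*chi_4, chi_0> = (1/7)[1*(1)*conj(1) + 1*(exp(4*I*pi/7))*conj(1) + 1*(exp(-6*I*pi/7))*conj(1) + 1*(exp(-2*I*pi/7))*conj(1) + 1*(exp(2*I*pi/7))*conj(1) + 1*(exp(6*I*pi/7))*conj(1) + 1*(exp(-4*I*pi/7))*conj(1)]
      = (1/7)[(1) + (exp(4*I*pi/7)) + (exp(-6*I*pi/7)) + (exp(-2*I*pi/7)) + (exp(2*I*pi/7)) + (exp(6*I*pi/7)) + (exp(-4*I*pi/7))] = 0/7 = 0
  <chi_5*chi_4, chi_1> = (1/7)[1*(1)*conj(1) + 1*(exp(4*I*pi/7))*conj(exp(2*I*pi/7)) + 1*(exp(-6*I*pi/7))*conj(exp(4*I*pi/7)) + 1*(exp(-2*I*pi/7))*conj(exp(6*I*pi/7)) + 1*(exp(2*I*pi/7))*conj(exp(-6*I*pi/7)) + 1*(exp(6*I*pi/7))*conj(exp(-4*I*pi/7)) + 1*(exp(-4*I*pi/7))*conj(exp(-2*I*pi/7))]
      = (1/7)[(1) + (exp(2*I*pi/7)) + (exp(4*I*pi/7)) + (exp(6*I*pi/7)) + (exp(-6*I*pi/7)) + (exp(-4*I*pi/7)) + (exp(-2*I*pi/7))] = 0/7 = 0
  <chi_5*chi_4, chi_2> = (1/7)[1*(1)*conj(1) + 1*(exp(4*I*pi/7))*conj(exp(4*I*pi/7)) + 1*(exp(-6*I*pi/7))*conj(exp(-6*I*pi/7)) + 1*(exp(-2*I*pi/7))*conj(exp(-2*I*pi/7)) + 1*(exp(2*I*pi/7))*conj(exp(2*I*pi/7)) + 1*(exp(6*I*pi/7))*conj(exp(6*I*pi/7)) + 1*(exp(-4*I*pi/7))*conj(exp(-4*I*pi/7))]
      = (1/7)[(1) + (1) + (1) + (1) + (1) + (1) + (1)] = 7/7 = 1
  <chi_5*chi_4, chi_3> = (1/7)[1*(1)*conj(1) + 1*(exp(4*I*pi/7))*conj(exp(6*I*pi/7)) + 1*(exp(-6*I*pi/7))*conj(exp(-2*I*pi/7)) + 1*(exp(-2*I*pi/7))*conj(exp(4*I*pi/7)) + 1*(exp(2*I*pi/7))*conj(exp(-4*I*pi/7)) + 1*(exp(6*I*pi/7))*conj(exp(2*I*pi/7)) + 1*(exp(-4*I*pi/7))*conj(exp(-6*I*pi/7))]
      = (1/7)[(1) + (exp(-2*I*pi/7)) + (exp(-4*I*pi/7)) + (exp(-6*I*pi/7)) + (exp(6*I*pi/7)) + (exp(4*I*pi/7)) + (exp(2*I*pi/7))] = 0/7 = 0
  <chi_5*chi_4, chi_4> = (1/7)[1*(1)*conj(1) + 1*(exp(4*I*pi/7))*conj(exp(-6*I*pi/7)) + 1*(exp(-6*I*pi/7))*conj(exp(2*I*pi/7)) + 1*(exp(-2*I*pi/7))*conj(exp(-4*I*pi/7)) + 1*(exp(2*I*pi/7))*conj(exp(4*I*pi/7)) + 1*(exp(6*I*pi/7))*conj(exp(-2*I*pi/7)) + 1*(exp(-4*I*pi/7))*conj(exp(6*I*pi/7))]
      = (1/7)[(1) + (exp(-4*I*pi/7)) + (exp(6*I*pi/7)) + (exp(2*I*pi/7)) + (exp(-2*I*pi/7)) + (exp(-6*I*pi/7)) + (exp(4*I*pi/7))] = 0/7 = 0
  <chi_5*chi_4, chi_5> = (1/7)[1*(1)*conj(1) + 1*(exp(4*I*pi/7))*conj(exp(-4*I*pi/7)) + 1*(exp(-6*I*pi/7))*conj(exp(6*I*pi/7)) + 1*(exp(-2*I*pi/7))*conj(exp(2*I*pi/7)) + 1*(exp(2*I*pi/7))*conj(exp(-2*I*pi/7)) + 1*(exp(6*I*pi/7))*conj(exp(-6*I*pi/7)) + 1*(exp(-4*I*pi/7))*conj(exp(4*I*pi/7))]
      = (1/7)[(1) + (exp(-6*I*pi/7)) + (exp(2*I*pi/7)) + (exp(-4*I*pi/7)) + (exp(4*I*pi/7)) + (exp(-2*I*pi/7)) + (exp(6*I*pi/7))] = 0/7 = 0
  <chi_5*chi_4, chi_6> = (1/7)[1*(1)*conj(1) + 1*(exp(4*I*pi/7))*conj(exp(-2*I*pi/7)) + 1*(exp(-6*I*pi/7))*conj(exp(-4*I*pi/7)) + 1*(exp(-2*I*pi/7))*conj(exp(-6*I*pi/7)) + 1*(exp(2*I*pi/7))*conj(exp(6*I*pi/7)) + 1*(exp(6*I*pi/7))*conj(exp(4*I*pi/7)) + 1*(exp(-4*I*pi/7))*conj(exp(2*I*pi/7))]
      = (1/7)[(1) + (exp(6*I*pi/7)) + (exp(-2*I*pi/7)) + (exp(4*I*pi/7)) + (exp(-4*I*pi/7)) + (exp(2*I*pi/7)) + (exp(-6*I*pi/7))] = 0/7 = 0
(Exp terms are combined using exp(i*s)*conj(exp(i*t)) = exp(i*(s-t)), and sums of them are collapsed using the identity that for every m > 1 the m distinct m-th roots of unity sum to 0, e.g. 1 + exp(2*I*pi/3) + exp(-2*I*pi/3) = 0.)
Hence the multiplicities are chi_2: 1. Dimension check: dim(chi_5)*dim(chi_4) = 1*1 = 1 and sum (mult * dim) = 1*1 = 1.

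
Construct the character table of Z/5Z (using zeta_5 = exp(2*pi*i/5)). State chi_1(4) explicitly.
Character table of Z/5Z (irreps indexed chi_0,...,chi_4 with chi_k(m) = zeta_5^(k*m), zeta_5 = exp(2*pi*i/5)):
  irrep \ class  {0} (size 1)  {1} (size 1)    {2} (size 1)    {3} (size 1)    {4} (size 1)  
  chi_0          1             1               1               1               1             
  chi_1          1             exp(2*I*pi/5)   exp(4*I*pi/5)   exp(-4*I*pi/5)  exp(-2*I*pi/5)
  chi_2          1             exp(4*I*pi/5)   exp(-2*I*pi/5)  exp(2*I*pi/5)   exp(-4*I*pi/5)
  chi_3          1             exp(-4*I*pi/5)  exp(2*I*pi/5)   exp(-2*I*pi/5)  exp(4*I*pi/5) 
  chi_4          1             exp(-2*I*pi/5)  exp(-4*I*pi/5)  exp(4*I*pi/5)   exp(2*I*pi/5) 

Spot check: chi_1(4) = zeta_5^(1*4) = zeta_5^4 = exp(-2*I*pi/5).

Proof sketch: Z/5Z is abelian, so all 5 irreducible complex representations are 1-dimensional. They are given by chi_k(m) = zeta_5^(k*m) for k = 0,...,4. Row orthogonality: sum_m chi_k(m) conj(chi_l(m)) = 5 * [k = l].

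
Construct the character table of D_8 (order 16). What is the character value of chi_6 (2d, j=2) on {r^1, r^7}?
Conjugacy classes: {e} of size 1, {r^4} of size 1, {r^1, r^7} of size 2, {r^2, r^6} of size 2, {r^3, r^5} of size 2, {s, sr^2, ...} of size 4, {sr, sr^3, ...} of size 4.
Character table:
  irrep \ class              {e} (size 1)  {r^4} (size 1)  {r^1, r^7} (size 2)  {r^2, r^6} (size 2)  {r^3, r^5} (size 2)  {s, sr^2, ...} (size 4)  {sr, sr^3, ...} (size 4)
  chi_1 (triv)               1             1               1                    1                    1                    1                        1                       
  chi_2 (sign: r->1, s->-1)  1             1               1                    1                    1                    -1                       -1                      
  chi_3 (r->-1, s->1)        1             1               -1                   1                    -1                   1                        -1                      
  chi_4 (r->-1, s->-1)       1             1               -1                   1                    -1                   -1                       1                       
  chi_5 (2d, j=1)            2             -2              sqrt(2)              0                    -sqrt(2)             0                        0                       
  chi_6 (2d, j=2)            2             2               0                    -2                   0                    0                        0                       
  chi_7 (2d, j=3)            2             -2              -sqrt(2)             0                    sqrt(2)              0                        0                       

Spot check: chi_6 (2d, j=2) on {r^1, r^7} = 0.

Solution. D_8 has order 2*8 = 16 with 7 conjugacy classes, hence 7 irreducibles. Sum of squared dims 1 + 1 + 1 + 1 + 4 + 4 + 4 = 16 = |G|. Linear characters come from the abelianisation; the 2-dimensional irreps have character r^k -> 2*cos(2*pi*j*k/8), reflections -> 0.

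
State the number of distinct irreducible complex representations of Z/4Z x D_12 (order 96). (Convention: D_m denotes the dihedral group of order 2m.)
36

The number of irreducible complex representations of a finite group equals its number of conjugacy classes. For a direct product, #classes(G x H) = #classes(G) * #classes(H). Z/4Z has 4 classes (abelian), D_12 has 9 classes, so 4 * 9 = 36, so Z/4Z x D_12 (order 96) has exactly 36 irreducible complex representations.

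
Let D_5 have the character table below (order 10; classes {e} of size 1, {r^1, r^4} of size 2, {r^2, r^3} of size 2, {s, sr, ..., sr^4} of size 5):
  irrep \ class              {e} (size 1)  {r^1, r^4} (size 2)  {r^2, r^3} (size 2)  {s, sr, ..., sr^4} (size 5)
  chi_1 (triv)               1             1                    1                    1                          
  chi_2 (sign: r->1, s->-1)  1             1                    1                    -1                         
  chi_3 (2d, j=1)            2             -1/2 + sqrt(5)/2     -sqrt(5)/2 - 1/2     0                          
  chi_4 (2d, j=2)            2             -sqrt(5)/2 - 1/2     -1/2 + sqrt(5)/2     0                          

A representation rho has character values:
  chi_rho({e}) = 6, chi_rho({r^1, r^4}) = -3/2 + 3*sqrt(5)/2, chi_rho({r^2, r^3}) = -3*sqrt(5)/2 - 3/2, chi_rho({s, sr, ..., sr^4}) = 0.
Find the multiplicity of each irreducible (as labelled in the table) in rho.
Multiplicities: chi_1: 0, chi_2: 0, chi_3: 3, chi_4: 0.

Derivation: Use <chi_rho, chi> = (1/|G|) sum_C |C| * chi_rho(C) * conj(chi(C)) with |G| = 10 for each irreducible chi in the table:
  <chi_rho, chi_1> = (1/10)[1*(6)*conj(1) + 2*(-3/2 + 3*sqrt(5)/2)*conj(1) + 2*(-3*sqrt(5)/2 - 3/2)*conj(1) + 5*(0)*conj(1)]
      = (1/10)[(6) + (-3 + 3*sqrt(5)) + (-3*sqrt(5) - 3) + (0)] = 0/10 = 0
  <chi_rho, chi_2> = (1/10)[1*(6)*conj(1) + 2*(-3/2 + 3*sqrt(5)/2)*conj(1) + 2*(-3*sqrt(5)/2 - 3/2)*conj(1) + 5*(0)*conj(-1)]
      = (1/10)[(6) + (-3 + 3*sqrt(5)) + (-3*sqrt(5) - 3) + (0)] = 0/10 = 0
  <chi_rho, chi_3> = (1/10)[1*(6)*conj(2) + 2*(-3/2 + 3*sqrt(5)/2)*conj(-1/2 + sqrt(5)/2) + 2*(-3*sqrt(5)/2 - 3/2)*conj(-sqrt(5)/2 - 1/2) + 5*(0)*conj(0)]
      = (1/10)[(12) + (9 - 3*sqrt(5)) + (3*sqrt(5) + 9) + (0)] = 30/10 = 3
  <chi_rho, chi_4> = (1/10)[1*(6)*conj(2) + 2*(-3/2 + 3*sqrt(5)/2)*conj(-sqrt(5)/2 - 1/2) + 2*(-3*sqrt(5)/2 - 3/2)*conj(-1/2 + sqrt(5)/2) + 5*(0)*conj(0)]
      = (1/10)[(12) + (-6) + (-6) + (0)] = 0/10 = 0
Dimension check: dim(rho) = sum (mult * dim) = 0*1 + 0*1 + 3*2 + 0*2 = 6 = chi_rho(e) = 6.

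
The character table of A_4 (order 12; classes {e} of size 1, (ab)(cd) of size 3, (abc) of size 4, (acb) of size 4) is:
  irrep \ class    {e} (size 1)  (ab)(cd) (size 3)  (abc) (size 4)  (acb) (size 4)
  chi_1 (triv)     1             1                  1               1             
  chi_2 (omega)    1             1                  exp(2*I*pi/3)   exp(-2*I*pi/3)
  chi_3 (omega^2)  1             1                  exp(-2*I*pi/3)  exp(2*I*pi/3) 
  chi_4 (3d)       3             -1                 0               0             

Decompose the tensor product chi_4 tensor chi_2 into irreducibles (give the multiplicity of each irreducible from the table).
chi_4 tensor chi_2 = chi_4 (all other irreducibles have multiplicity 0).

Details: The character of a tensor product is the pointwise product (chi_4 * chi_2)(C) = chi_4(C) * chi_2(C):
  {e}: (3)*(1), (ab)(cd): (-1)*(1), (abc): (0)*(exp(2*I*pi/3)), (acb): (0)*(exp(-2*I*pi/3))
so (chi_4 * chi_2) takes values
  {e} -> 3, (ab)(cd) -> -1, (abc) -> 0, (acb) -> 0.
Now take the inner product of this character with each irreducible chi from the table, <chi_4*chi_2, chi> = (1/12) sum_C |C| (chi_4*chi_2)(C) conj(chi(C)):
  <chi_4*chi_2, chi_1> = (1/12)[1*(3)*conj(1) + 3*(-1)*conj(1) + 4*(0)*conj(1) + 4*(0)*conj(1)]
      = (1/12)[(3) + (-3) + (0) + (0)] = 0/12 = 0
  <chi_4*chi_2, chi_2> = (1/12)[1*(3)*conj(1) + 3*(-1)*conj(1) + 4*(0)*conj(exp(2*I*pi/3)) + 4*(0)*conj(exp(-2*I*pi/3))]
      = (1/12)[(3) + (-3) + (0) + (0)] = 0/12 = 0
  <chi_4*chi_2, chi_3> = (1/12)[1*(3)*conj(1) + 3*(-1)*conj(1) + 4*(0)*conj(exp(-2*I*pi/3)) + 4*(0)*conj(exp(2*I*pi/3))]
      = (1/12)[(3) + (-3) + (0) + (0)] = 0/12 = 0
  <chi_4*chi_2, chi_4> = (1/12)[1*(3)*conj(3) + 3*(-1)*conj(-1) + 4*(0)*conj(0) + 4*(0)*conj(0)]
      = (1/12)[(9) + (3) + (0) + (0)] = 12/12 = 1
(Exp terms are combined using exp(i*s)*conj(exp(i*t)) = exp(i*(s-t)), and sums of them are collapsed using the identity that for every m > 1 the m distinct m-th roots of unity sum to 0, e.g. 1 + exp(2*I*pi/3) + exp(-2*I*pi/3) = 0.)
Hence the multiplicities are chi_4: 1. Dimension check: dim(chi_4)*dim(chi_2) = 3*1 = 3 and sum (mult * dim) = 1*3 = 3.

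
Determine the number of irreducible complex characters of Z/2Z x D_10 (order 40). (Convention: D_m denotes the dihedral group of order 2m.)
16

Details: The number of irreducible complex representations of a finite group equals its number of conjugacy classes. For a direct product, #classes(G x H) = #classes(G) * #classes(H). Z/2Z has 2 classes (abelian), D_10 has 8 classes, so 2 * 8 = 16, so Z/2Z x D_10 (order 40) has exactly 16 irreducible complex representations.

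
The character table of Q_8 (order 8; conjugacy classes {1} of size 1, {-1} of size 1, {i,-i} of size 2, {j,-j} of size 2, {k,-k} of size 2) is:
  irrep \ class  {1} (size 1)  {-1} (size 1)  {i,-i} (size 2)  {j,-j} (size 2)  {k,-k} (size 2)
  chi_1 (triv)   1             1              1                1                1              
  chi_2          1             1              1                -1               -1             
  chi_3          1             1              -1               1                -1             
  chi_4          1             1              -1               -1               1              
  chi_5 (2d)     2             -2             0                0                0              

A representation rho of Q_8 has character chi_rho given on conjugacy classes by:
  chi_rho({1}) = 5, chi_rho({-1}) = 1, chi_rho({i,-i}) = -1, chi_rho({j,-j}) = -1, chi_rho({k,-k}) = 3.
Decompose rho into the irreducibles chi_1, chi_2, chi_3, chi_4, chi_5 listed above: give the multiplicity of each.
Multiplicities: chi_1: 1, chi_2: 0, chi_3: 0, chi_4: 2, chi_5: 1.

Solution. Use <chi_rho, chi> = (1/|G|) sum_C |C| * chi_rho(C) * conj(chi(C)) with |G| = 8 for each irreducible chi in the table:
  <chi_rho, chi_1> = (1/8)[1*(5)*conj(1) + 1*(1)*conj(1) + 2*(-1)*conj(1) + 2*(-1)*conj(1) + 2*(3)*conj(1)]
      = (1/8)[(5) + (1) + (-2) + (-2) + (6)] = 8/8 = 1
  <chi_rho, chi_2> = (1/8)[1*(5)*conj(1) + 1*(1)*conj(1) + 2*(-1)*conj(1) + 2*(-1)*conj(-1) + 2*(3)*conj(-1)]
      = (1/8)[(5) + (1) + (-2) + (2) + (-6)] = 0/8 = 0
  <chi_rho, chi_3> = (1/8)[1*(5)*conj(1) + 1*(1)*conj(1) + 2*(-1)*conj(-1) + 2*(-1)*conj(1) + 2*(3)*conj(-1)]
      = (1/8)[(5) + (1) + (2) + (-2) + (-6)] = 0/8 = 0
  <chi_rho, chi_4> = (1/8)[1*(5)*conj(1) + 1*(1)*conj(1) + 2*(-1)*conj(-1) + 2*(-1)*conj(-1) + 2*(3)*conj(1)]
      = (1/8)[(5) + (1) + (2) + (2) + (6)] = 16/8 = 2
  <chi_rho, chi_5> = (1/8)[1*(5)*conj(2) + 1*(1)*conj(-2) + 2*(-1)*conj(0) + 2*(-1)*conj(0) + 2*(3)*conj(0)]
      = (1/8)[(10) + (-2) + (0) + (0) + (0)] = 8/8 = 1
Dimension check: dim(rho) = sum (mult * dim) = 1*1 + 0*1 + 0*1 + 2*1 + 1*2 = 5 = chi_rho(e) = 5.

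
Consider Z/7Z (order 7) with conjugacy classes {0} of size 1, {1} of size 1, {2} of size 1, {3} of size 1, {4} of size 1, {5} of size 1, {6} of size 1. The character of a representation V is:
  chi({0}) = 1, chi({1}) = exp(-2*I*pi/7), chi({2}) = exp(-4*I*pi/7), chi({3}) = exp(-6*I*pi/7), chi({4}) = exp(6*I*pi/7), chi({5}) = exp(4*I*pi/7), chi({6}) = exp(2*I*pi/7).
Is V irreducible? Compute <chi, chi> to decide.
Irreducible: <chi, chi> = 1.

Reasoning: <chi, chi> = (1/|G|) sum_C |C| * |chi(C)|^2 = (1/7)[1*|1|^2 + 1*|exp(-2*I*pi/7)|^2 + 1*|exp(-4*I*pi/7)|^2 + 1*|exp(-6*I*pi/7)|^2 + 1*|exp(6*I*pi/7)|^2 + 1*|exp(4*I*pi/7)|^2 + 1*|exp(2*I*pi/7)|^2]
  = (1/7)[(1) + (1) + (1) + (1) + (1) + (1) + (1)] = 7/7 = 1.
(Exp terms are combined using exp(i*s)*conj(exp(i*t)) = exp(i*(s-t)), and sums of them are collapsed using the identity that for every m > 1 the m distinct m-th roots of unity sum to 0, e.g. 1 + exp(2*I*pi/3) + exp(-2*I*pi/3) = 0.)
A character is irreducible iff <chi, chi> = 1, so this representation is irreducible.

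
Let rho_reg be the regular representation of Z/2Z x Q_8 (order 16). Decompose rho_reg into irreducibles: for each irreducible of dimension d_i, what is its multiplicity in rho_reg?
Each irreducible V_i of dimension d_i appears with multiplicity d_i, i.e. rho_reg = (direct sum over all irreducibles V_i) d_i V_i. The irreducible dimensions for Z/2Z x Q_8 are 1, 1, 1, 1, 1, 1, 1, 1, 2, 2: 8 irreducibles of dimension 1, each with multiplicity 1; 2 irreducibles of dimension 2, each with multiplicity 2. Total dimension 8*1*1 + 2*2*2 = 16 = |G|.

Details: General theorem: in the regular representation of a finite group G, each irreducible appears with multiplicity equal to its dimension. Check: dim(rho_reg) = sum d_i^2 = 1 + 1 + 1 + 1 + 1 + 1 + 1 + 1 + 4 + 4 = 16 = |G|.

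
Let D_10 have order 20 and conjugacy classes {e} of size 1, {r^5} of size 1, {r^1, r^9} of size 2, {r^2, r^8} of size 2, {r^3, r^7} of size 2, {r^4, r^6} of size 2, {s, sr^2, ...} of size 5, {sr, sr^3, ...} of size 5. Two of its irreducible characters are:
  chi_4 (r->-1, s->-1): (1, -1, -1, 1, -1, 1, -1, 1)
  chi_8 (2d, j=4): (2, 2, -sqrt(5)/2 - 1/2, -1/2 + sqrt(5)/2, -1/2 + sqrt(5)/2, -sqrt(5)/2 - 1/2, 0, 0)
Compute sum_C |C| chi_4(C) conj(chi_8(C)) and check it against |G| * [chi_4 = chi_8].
Sum = 0; so <chi_4, chi_8> = 0 (distinct irreducibles are orthogonal).

Explanation: Compute term by term over conjugacy classes (|C| * chi_4(C) * conj(chi_8(C))):
  1*(1)*conj(2) + 1*(-1)*conj(2) + 2*(-1)*conj(-sqrt(5)/2 - 1/2) + 2*(1)*conj(-1/2 + sqrt(5)/2) + 2*(-1)*conj(-1/2 + sqrt(5)/2) + 2*(1)*conj(-sqrt(5)/2 - 1/2) + 5*(-1)*conj(0) + 5*(1)*conj(0)
  = (2) + (-2) + (1 + sqrt(5)) + (-1 + sqrt(5)) + (1 - sqrt(5)) + (-sqrt(5) - 1) + (0) + (0)
  = 0.
Dividing by |G| = 20 gives 0/20 = 0, matching the row-orthogonality relation <chi_4, chi_8> = [chi_4 = chi_8].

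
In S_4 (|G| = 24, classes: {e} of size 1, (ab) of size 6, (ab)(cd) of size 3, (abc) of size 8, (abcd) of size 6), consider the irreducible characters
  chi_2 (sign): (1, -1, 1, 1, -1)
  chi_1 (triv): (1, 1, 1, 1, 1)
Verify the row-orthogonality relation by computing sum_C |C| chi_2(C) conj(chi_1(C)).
Sum = 0; so <chi_2, chi_1> = 0 (distinct irreducibles are orthogonal).

Why: Compute term by term over conjugacy classes (|C| * chi_2(C) * conj(chi_1(C))):
  1*(1)*conj(1) + 6*(-1)*conj(1) + 3*(1)*conj(1) + 8*(1)*conj(1) + 6*(-1)*conj(1)
  = (1) + (-6) + (3) + (8) + (-6)
  = 0.
Dividing by |G| = 24 gives 0/24 = 0, matching the row-orthogonality relation <chi_2, chi_1> = [chi_2 = chi_1].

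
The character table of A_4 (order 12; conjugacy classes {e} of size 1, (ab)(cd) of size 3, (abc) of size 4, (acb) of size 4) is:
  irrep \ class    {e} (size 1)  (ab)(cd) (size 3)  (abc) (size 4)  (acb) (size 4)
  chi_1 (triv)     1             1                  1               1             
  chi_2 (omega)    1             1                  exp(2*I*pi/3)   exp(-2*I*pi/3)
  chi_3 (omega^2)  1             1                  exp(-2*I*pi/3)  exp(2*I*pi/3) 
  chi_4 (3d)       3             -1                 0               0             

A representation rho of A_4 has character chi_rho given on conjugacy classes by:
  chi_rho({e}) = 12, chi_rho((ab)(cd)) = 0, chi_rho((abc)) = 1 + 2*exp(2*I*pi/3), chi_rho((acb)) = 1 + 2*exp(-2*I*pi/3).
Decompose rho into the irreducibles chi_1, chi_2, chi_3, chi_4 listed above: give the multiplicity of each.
Multiplicities: chi_1: 1, chi_2: 2, chi_3: 0, chi_4: 3.

Working: Use <chi_rho, chi> = (1/|G|) sum_C |C| * chi_rho(C) * conj(chi(C)) with |G| = 12 for each irreducible chi in the table:
  <chi_rho, chi_1> = (1/12)[1*(12)*conj(1) + 3*(0)*conj(1) + 4*(1 + 2*exp(2*I*pi/3))*conj(1) + 4*(1 + 2*exp(-2*I*pi/3))*conj(1)]
      = (1/12)[(12) + (0) + (4 + 8*exp(2*I*pi/3)) + (4 + 8*exp(-2*I*pi/3))] = 12/12 = 1
  <chi_rho, chi_2> = (1/12)[1*(12)*conj(1) + 3*(0)*conj(1) + 4*(1 + 2*exp(2*I*pi/3))*conj(exp(2*I*pi/3)) + 4*(1 + 2*exp(-2*I*pi/3))*conj(exp(-2*I*pi/3))]
      = (1/12)[(12) + (0) + (8 + 4*exp(-2*I*pi/3)) + (8 + 4*exp(2*I*pi/3))] = 24/12 = 2
  <chi_rho, chi_3> = (1/12)[1*(12)*conj(1) + 3*(0)*conj(1) + 4*(1 + 2*exp(2*I*pi/3))*conj(exp(-2*I*pi/3)) + 4*(1 + 2*exp(-2*I*pi/3))*conj(exp(2*I*pi/3))]
      = (1/12)[(12) + (0) + (8*exp(-2*I*pi/3) + 4*exp(2*I*pi/3)) + (4*exp(-2*I*pi/3) + 8*exp(2*I*pi/3))] = 0/12 = 0
  <chi_rho, chi_4> = (1/12)[1*(12)*conj(3) + 3*(0)*conj(-1) + 4*(1 + 2*exp(2*I*pi/3))*conj(0) + 4*(1 + 2*exp(-2*I*pi/3))*conj(0)]
      = (1/12)[(36) + (0) + (0) + (0)] = 36/12 = 3
(Exp terms are combined using exp(i*s)*conj(exp(i*t)) = exp(i*(s-t)), and sums of them are collapsed using the identity that for every m > 1 the m distinct m-th roots of unity sum to 0, e.g. 1 + exp(2*I*pi/3) + exp(-2*I*pi/3) = 0.)
Dimension check: dim(rho) = sum (mult * dim) = 1*1 + 2*1 + 0*1 + 3*3 = 12 = chi_rho(e) = 12.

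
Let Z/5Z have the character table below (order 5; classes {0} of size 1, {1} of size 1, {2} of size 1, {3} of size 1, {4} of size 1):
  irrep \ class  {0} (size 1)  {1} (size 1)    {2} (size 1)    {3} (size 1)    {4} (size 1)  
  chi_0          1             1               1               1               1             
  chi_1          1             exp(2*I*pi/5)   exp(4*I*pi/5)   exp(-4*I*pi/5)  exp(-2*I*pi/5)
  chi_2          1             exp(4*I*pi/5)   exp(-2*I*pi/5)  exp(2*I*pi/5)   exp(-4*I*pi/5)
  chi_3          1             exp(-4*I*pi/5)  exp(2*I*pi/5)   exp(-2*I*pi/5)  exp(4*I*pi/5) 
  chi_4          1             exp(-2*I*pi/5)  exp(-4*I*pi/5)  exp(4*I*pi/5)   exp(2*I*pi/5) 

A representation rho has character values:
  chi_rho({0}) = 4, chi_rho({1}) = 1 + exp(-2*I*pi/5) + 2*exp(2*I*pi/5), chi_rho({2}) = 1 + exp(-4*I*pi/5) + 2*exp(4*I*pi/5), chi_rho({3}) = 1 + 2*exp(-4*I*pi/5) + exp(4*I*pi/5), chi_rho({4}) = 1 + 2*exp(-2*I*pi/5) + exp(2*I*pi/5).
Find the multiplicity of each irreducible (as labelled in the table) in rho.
Multiplicities: chi_0: 1, chi_1: 2, chi_2: 0, chi_3: 0, chi_4: 1.

Solution. Use <chi_rho, chi> = (1/|G|) sum_C |C| * chi_rho(C) * conj(chi(C)) with |G| = 5 for each irreducible chi in the table:
  <chi_rho, chi_0> = (1/5)[1*(4)*conj(1) + 1*(1 + exp(-2*I*pi/5) + 2*exp(2*I*pi/5))*conj(1) + 1*(1 + exp(-4*I*pi/5) + 2*exp(4*I*pi/5))*conj(1) + 1*(1 + 2*exp(-4*I*pi/5) + exp(4*I*pi/5))*conj(1) + 1*(1 + 2*exp(-2*I*pi/5) + exp(2*I*pi/5))*conj(1)]
      = (1/5)[(4) + (1 + exp(-2*I*pi/5) + 2*exp(2*I*pi/5)) + (1 + exp(-4*I*pi/5) + 2*exp(4*I*pi/5)) + (1 + 2*exp(-4*I*pi/5) + exp(4*I*pi/5)) + (1 + 2*exp(-2*I*pi/5) + exp(2*I*pi/5))] = 5/5 = 1
  <chi_rho, chi_1> = (1/5)[1*(4)*conj(1) + 1*(1 + exp(-2*I*pi/5) + 2*exp(2*I*pi/5))*conj(exp(2*I*pi/5)) + 1*(1 + exp(-4*I*pi/5) + 2*exp(4*I*pi/5))*conj(exp(4*I*pi/5)) + 1*(1 + 2*exp(-4*I*pi/5) + exp(4*I*pi/5))*conj(exp(-4*I*pi/5)) + 1*(1 + 2*exp(-2*I*pi/5) + exp(2*I*pi/5))*conj(exp(-2*I*pi/5))]
      = (1/5)[(4) + (2 + exp(-2*I*pi/5) + exp(-4*I*pi/5)) + (2 + exp(-4*I*pi/5) + exp(2*I*pi/5)) + (2 + exp(-2*I*pi/5) + exp(4*I*pi/5)) + (2 + exp(4*I*pi/5) + exp(2*I*pi/5))] = 10/5 = 2
  <chi_rho, chi_2> = (1/5)[1*(4)*conj(1) + 1*(1 + exp(-2*I*pi/5) + 2*exp(2*I*pi/5))*conj(exp(4*I*pi/5)) + 1*(1 + exp(-4*I*pi/5) + 2*exp(4*I*pi/5))*conj(exp(-2*I*pi/5)) + 1*(1 + 2*exp(-4*I*pi/5) + exp(4*I*pi/5))*conj(exp(2*I*pi/5)) + 1*(1 + 2*exp(-2*I*pi/5) + exp(2*I*pi/5))*conj(exp(-4*I*pi/5))]
      = (1/5)[(4) + (2*exp(-2*I*pi/5) + exp(-4*I*pi/5) + exp(4*I*pi/5)) + (2*exp(-4*I*pi/5) + exp(-2*I*pi/5) + exp(2*I*pi/5)) + (exp(-2*I*pi/5) + exp(2*I*pi/5) + 2*exp(4*I*pi/5)) + (exp(-4*I*pi/5) + exp(4*I*pi/5) + 2*exp(2*I*pi/5))] = 0/5 = 0
  <chi_rho, chi_3> = (1/5)[1*(4)*conj(1) + 1*(1 + exp(-2*I*pi/5) + 2*exp(2*I*pi/5))*conj(exp(-4*I*pi/5)) + 1*(1 + exp(-4*I*pi/5) + 2*exp(4*I*pi/5))*conj(exp(2*I*pi/5)) + 1*(1 + 2*exp(-4*I*pi/5) + exp(4*I*pi/5))*conj(exp(-2*I*pi/5)) + 1*(1 + 2*exp(-2*I*pi/5) + exp(2*I*pi/5))*conj(exp(4*I*pi/5))]
      = (1/5)[(4) + (2*exp(-4*I*pi/5) + exp(4*I*pi/5) + exp(2*I*pi/5)) + (exp(-2*I*pi/5) + exp(4*I*pi/5) + 2*exp(2*I*pi/5)) + (2*exp(-2*I*pi/5) + exp(-4*I*pi/5) + exp(2*I*pi/5)) + (exp(-2*I*pi/5) + exp(-4*I*pi/5) + 2*exp(4*I*pi/5))] = 0/5 = 0
  <chi_rho, chi_4> = (1/5)[1*(4)*conj(1) + 1*(1 + exp(-2*I*pi/5) + 2*exp(2*I*pi/5))*conj(exp(-2*I*pi/5)) + 1*(1 + exp(-4*I*pi/5) + 2*exp(4*I*pi/5))*conj(exp(-4*I*pi/5)) + 1*(1 + 2*exp(-4*I*pi/5) + exp(4*I*pi/5))*conj(exp(4*I*pi/5)) + 1*(1 + 2*exp(-2*I*pi/5) + exp(2*I*pi/5))*conj(exp(2*I*pi/5))]
      = (1/5)[(4) + (1 + exp(2*I*pi/5) + 2*exp(4*I*pi/5)) + (1 + 2*exp(-2*I*pi/5) + exp(4*I*pi/5)) + (1 + exp(-4*I*pi/5) + 2*exp(2*I*pi/5)) + (1 + 2*exp(-4*I*pi/5) + exp(-2*I*pi/5))] = 5/5 = 1
(Exp terms are combined using exp(i*s)*conj(exp(i*t)) = exp(i*(s-t)), and sums of them are collapsed using the identity that for every m > 1 the m distinct m-th roots of unity sum to 0, e.g. 1 + exp(2*I*pi/3) + exp(-2*I*pi/3) = 0.)
Dimension check: dim(rho) = sum (mult * dim) = 1*1 + 2*1 + 0*1 + 0*1 + 1*1 = 4 = chi_rho(e) = 4.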